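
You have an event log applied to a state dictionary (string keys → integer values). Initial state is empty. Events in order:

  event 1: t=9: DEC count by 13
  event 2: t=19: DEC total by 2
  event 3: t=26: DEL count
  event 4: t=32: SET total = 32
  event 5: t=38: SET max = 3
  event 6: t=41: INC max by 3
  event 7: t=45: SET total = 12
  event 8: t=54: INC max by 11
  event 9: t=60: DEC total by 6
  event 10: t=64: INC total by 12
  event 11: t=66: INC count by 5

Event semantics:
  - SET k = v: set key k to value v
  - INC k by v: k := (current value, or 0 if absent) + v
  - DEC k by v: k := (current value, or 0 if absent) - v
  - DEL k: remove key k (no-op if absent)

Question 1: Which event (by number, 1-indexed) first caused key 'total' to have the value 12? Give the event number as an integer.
Answer: 7

Derivation:
Looking for first event where total becomes 12:
  event 2: total = -2
  event 3: total = -2
  event 4: total = 32
  event 5: total = 32
  event 6: total = 32
  event 7: total 32 -> 12  <-- first match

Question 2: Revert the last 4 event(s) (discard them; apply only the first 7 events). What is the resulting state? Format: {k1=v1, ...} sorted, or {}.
Keep first 7 events (discard last 4):
  after event 1 (t=9: DEC count by 13): {count=-13}
  after event 2 (t=19: DEC total by 2): {count=-13, total=-2}
  after event 3 (t=26: DEL count): {total=-2}
  after event 4 (t=32: SET total = 32): {total=32}
  after event 5 (t=38: SET max = 3): {max=3, total=32}
  after event 6 (t=41: INC max by 3): {max=6, total=32}
  after event 7 (t=45: SET total = 12): {max=6, total=12}

Answer: {max=6, total=12}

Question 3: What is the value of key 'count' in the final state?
Answer: 5

Derivation:
Track key 'count' through all 11 events:
  event 1 (t=9: DEC count by 13): count (absent) -> -13
  event 2 (t=19: DEC total by 2): count unchanged
  event 3 (t=26: DEL count): count -13 -> (absent)
  event 4 (t=32: SET total = 32): count unchanged
  event 5 (t=38: SET max = 3): count unchanged
  event 6 (t=41: INC max by 3): count unchanged
  event 7 (t=45: SET total = 12): count unchanged
  event 8 (t=54: INC max by 11): count unchanged
  event 9 (t=60: DEC total by 6): count unchanged
  event 10 (t=64: INC total by 12): count unchanged
  event 11 (t=66: INC count by 5): count (absent) -> 5
Final: count = 5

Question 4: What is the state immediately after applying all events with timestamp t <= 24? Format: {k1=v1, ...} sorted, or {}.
Apply events with t <= 24 (2 events):
  after event 1 (t=9: DEC count by 13): {count=-13}
  after event 2 (t=19: DEC total by 2): {count=-13, total=-2}

Answer: {count=-13, total=-2}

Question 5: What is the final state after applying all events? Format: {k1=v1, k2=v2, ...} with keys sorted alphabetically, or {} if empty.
  after event 1 (t=9: DEC count by 13): {count=-13}
  after event 2 (t=19: DEC total by 2): {count=-13, total=-2}
  after event 3 (t=26: DEL count): {total=-2}
  after event 4 (t=32: SET total = 32): {total=32}
  after event 5 (t=38: SET max = 3): {max=3, total=32}
  after event 6 (t=41: INC max by 3): {max=6, total=32}
  after event 7 (t=45: SET total = 12): {max=6, total=12}
  after event 8 (t=54: INC max by 11): {max=17, total=12}
  after event 9 (t=60: DEC total by 6): {max=17, total=6}
  after event 10 (t=64: INC total by 12): {max=17, total=18}
  after event 11 (t=66: INC count by 5): {count=5, max=17, total=18}

Answer: {count=5, max=17, total=18}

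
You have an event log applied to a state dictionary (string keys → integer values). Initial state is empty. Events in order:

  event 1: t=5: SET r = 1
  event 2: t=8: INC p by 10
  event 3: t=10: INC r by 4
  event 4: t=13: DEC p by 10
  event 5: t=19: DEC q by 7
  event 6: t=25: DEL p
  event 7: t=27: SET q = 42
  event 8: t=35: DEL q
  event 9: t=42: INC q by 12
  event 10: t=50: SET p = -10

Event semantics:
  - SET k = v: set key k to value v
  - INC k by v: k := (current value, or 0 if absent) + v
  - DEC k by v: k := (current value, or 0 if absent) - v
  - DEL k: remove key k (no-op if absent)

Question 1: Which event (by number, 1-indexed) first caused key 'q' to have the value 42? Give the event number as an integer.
Looking for first event where q becomes 42:
  event 5: q = -7
  event 6: q = -7
  event 7: q -7 -> 42  <-- first match

Answer: 7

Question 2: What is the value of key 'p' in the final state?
Track key 'p' through all 10 events:
  event 1 (t=5: SET r = 1): p unchanged
  event 2 (t=8: INC p by 10): p (absent) -> 10
  event 3 (t=10: INC r by 4): p unchanged
  event 4 (t=13: DEC p by 10): p 10 -> 0
  event 5 (t=19: DEC q by 7): p unchanged
  event 6 (t=25: DEL p): p 0 -> (absent)
  event 7 (t=27: SET q = 42): p unchanged
  event 8 (t=35: DEL q): p unchanged
  event 9 (t=42: INC q by 12): p unchanged
  event 10 (t=50: SET p = -10): p (absent) -> -10
Final: p = -10

Answer: -10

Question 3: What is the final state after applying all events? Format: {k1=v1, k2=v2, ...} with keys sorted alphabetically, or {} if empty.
  after event 1 (t=5: SET r = 1): {r=1}
  after event 2 (t=8: INC p by 10): {p=10, r=1}
  after event 3 (t=10: INC r by 4): {p=10, r=5}
  after event 4 (t=13: DEC p by 10): {p=0, r=5}
  after event 5 (t=19: DEC q by 7): {p=0, q=-7, r=5}
  after event 6 (t=25: DEL p): {q=-7, r=5}
  after event 7 (t=27: SET q = 42): {q=42, r=5}
  after event 8 (t=35: DEL q): {r=5}
  after event 9 (t=42: INC q by 12): {q=12, r=5}
  after event 10 (t=50: SET p = -10): {p=-10, q=12, r=5}

Answer: {p=-10, q=12, r=5}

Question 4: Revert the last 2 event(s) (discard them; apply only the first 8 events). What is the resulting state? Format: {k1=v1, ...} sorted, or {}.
Keep first 8 events (discard last 2):
  after event 1 (t=5: SET r = 1): {r=1}
  after event 2 (t=8: INC p by 10): {p=10, r=1}
  after event 3 (t=10: INC r by 4): {p=10, r=5}
  after event 4 (t=13: DEC p by 10): {p=0, r=5}
  after event 5 (t=19: DEC q by 7): {p=0, q=-7, r=5}
  after event 6 (t=25: DEL p): {q=-7, r=5}
  after event 7 (t=27: SET q = 42): {q=42, r=5}
  after event 8 (t=35: DEL q): {r=5}

Answer: {r=5}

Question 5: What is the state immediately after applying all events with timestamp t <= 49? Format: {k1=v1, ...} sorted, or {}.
Answer: {q=12, r=5}

Derivation:
Apply events with t <= 49 (9 events):
  after event 1 (t=5: SET r = 1): {r=1}
  after event 2 (t=8: INC p by 10): {p=10, r=1}
  after event 3 (t=10: INC r by 4): {p=10, r=5}
  after event 4 (t=13: DEC p by 10): {p=0, r=5}
  after event 5 (t=19: DEC q by 7): {p=0, q=-7, r=5}
  after event 6 (t=25: DEL p): {q=-7, r=5}
  after event 7 (t=27: SET q = 42): {q=42, r=5}
  after event 8 (t=35: DEL q): {r=5}
  after event 9 (t=42: INC q by 12): {q=12, r=5}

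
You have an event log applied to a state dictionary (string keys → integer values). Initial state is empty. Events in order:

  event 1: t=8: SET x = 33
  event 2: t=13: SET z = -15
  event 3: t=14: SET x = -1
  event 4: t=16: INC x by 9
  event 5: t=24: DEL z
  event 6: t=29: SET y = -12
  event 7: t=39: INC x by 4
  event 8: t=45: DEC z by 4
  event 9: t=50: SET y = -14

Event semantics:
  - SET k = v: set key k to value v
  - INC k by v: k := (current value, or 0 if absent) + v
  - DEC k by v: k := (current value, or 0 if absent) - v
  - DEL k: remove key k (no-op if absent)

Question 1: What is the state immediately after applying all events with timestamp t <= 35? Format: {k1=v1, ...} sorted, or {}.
Answer: {x=8, y=-12}

Derivation:
Apply events with t <= 35 (6 events):
  after event 1 (t=8: SET x = 33): {x=33}
  after event 2 (t=13: SET z = -15): {x=33, z=-15}
  after event 3 (t=14: SET x = -1): {x=-1, z=-15}
  after event 4 (t=16: INC x by 9): {x=8, z=-15}
  after event 5 (t=24: DEL z): {x=8}
  after event 6 (t=29: SET y = -12): {x=8, y=-12}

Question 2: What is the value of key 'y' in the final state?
Track key 'y' through all 9 events:
  event 1 (t=8: SET x = 33): y unchanged
  event 2 (t=13: SET z = -15): y unchanged
  event 3 (t=14: SET x = -1): y unchanged
  event 4 (t=16: INC x by 9): y unchanged
  event 5 (t=24: DEL z): y unchanged
  event 6 (t=29: SET y = -12): y (absent) -> -12
  event 7 (t=39: INC x by 4): y unchanged
  event 8 (t=45: DEC z by 4): y unchanged
  event 9 (t=50: SET y = -14): y -12 -> -14
Final: y = -14

Answer: -14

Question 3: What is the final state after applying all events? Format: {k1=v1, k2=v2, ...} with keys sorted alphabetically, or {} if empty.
  after event 1 (t=8: SET x = 33): {x=33}
  after event 2 (t=13: SET z = -15): {x=33, z=-15}
  after event 3 (t=14: SET x = -1): {x=-1, z=-15}
  after event 4 (t=16: INC x by 9): {x=8, z=-15}
  after event 5 (t=24: DEL z): {x=8}
  after event 6 (t=29: SET y = -12): {x=8, y=-12}
  after event 7 (t=39: INC x by 4): {x=12, y=-12}
  after event 8 (t=45: DEC z by 4): {x=12, y=-12, z=-4}
  after event 9 (t=50: SET y = -14): {x=12, y=-14, z=-4}

Answer: {x=12, y=-14, z=-4}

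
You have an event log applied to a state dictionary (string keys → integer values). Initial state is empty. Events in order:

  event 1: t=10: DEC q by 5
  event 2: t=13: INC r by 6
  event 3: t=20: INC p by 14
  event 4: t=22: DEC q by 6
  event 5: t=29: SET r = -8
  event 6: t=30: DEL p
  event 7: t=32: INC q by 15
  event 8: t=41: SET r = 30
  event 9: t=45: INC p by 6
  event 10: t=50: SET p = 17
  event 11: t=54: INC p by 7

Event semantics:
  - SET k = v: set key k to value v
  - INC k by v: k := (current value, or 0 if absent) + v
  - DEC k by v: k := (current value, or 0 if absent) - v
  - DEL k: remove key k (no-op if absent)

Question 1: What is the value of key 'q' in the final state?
Track key 'q' through all 11 events:
  event 1 (t=10: DEC q by 5): q (absent) -> -5
  event 2 (t=13: INC r by 6): q unchanged
  event 3 (t=20: INC p by 14): q unchanged
  event 4 (t=22: DEC q by 6): q -5 -> -11
  event 5 (t=29: SET r = -8): q unchanged
  event 6 (t=30: DEL p): q unchanged
  event 7 (t=32: INC q by 15): q -11 -> 4
  event 8 (t=41: SET r = 30): q unchanged
  event 9 (t=45: INC p by 6): q unchanged
  event 10 (t=50: SET p = 17): q unchanged
  event 11 (t=54: INC p by 7): q unchanged
Final: q = 4

Answer: 4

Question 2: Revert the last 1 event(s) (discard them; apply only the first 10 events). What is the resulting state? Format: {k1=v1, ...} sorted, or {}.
Answer: {p=17, q=4, r=30}

Derivation:
Keep first 10 events (discard last 1):
  after event 1 (t=10: DEC q by 5): {q=-5}
  after event 2 (t=13: INC r by 6): {q=-5, r=6}
  after event 3 (t=20: INC p by 14): {p=14, q=-5, r=6}
  after event 4 (t=22: DEC q by 6): {p=14, q=-11, r=6}
  after event 5 (t=29: SET r = -8): {p=14, q=-11, r=-8}
  after event 6 (t=30: DEL p): {q=-11, r=-8}
  after event 7 (t=32: INC q by 15): {q=4, r=-8}
  after event 8 (t=41: SET r = 30): {q=4, r=30}
  after event 9 (t=45: INC p by 6): {p=6, q=4, r=30}
  after event 10 (t=50: SET p = 17): {p=17, q=4, r=30}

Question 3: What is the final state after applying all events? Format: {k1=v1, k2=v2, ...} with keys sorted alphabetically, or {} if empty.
Answer: {p=24, q=4, r=30}

Derivation:
  after event 1 (t=10: DEC q by 5): {q=-5}
  after event 2 (t=13: INC r by 6): {q=-5, r=6}
  after event 3 (t=20: INC p by 14): {p=14, q=-5, r=6}
  after event 4 (t=22: DEC q by 6): {p=14, q=-11, r=6}
  after event 5 (t=29: SET r = -8): {p=14, q=-11, r=-8}
  after event 6 (t=30: DEL p): {q=-11, r=-8}
  after event 7 (t=32: INC q by 15): {q=4, r=-8}
  after event 8 (t=41: SET r = 30): {q=4, r=30}
  after event 9 (t=45: INC p by 6): {p=6, q=4, r=30}
  after event 10 (t=50: SET p = 17): {p=17, q=4, r=30}
  after event 11 (t=54: INC p by 7): {p=24, q=4, r=30}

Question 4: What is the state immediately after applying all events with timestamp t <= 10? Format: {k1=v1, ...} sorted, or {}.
Answer: {q=-5}

Derivation:
Apply events with t <= 10 (1 events):
  after event 1 (t=10: DEC q by 5): {q=-5}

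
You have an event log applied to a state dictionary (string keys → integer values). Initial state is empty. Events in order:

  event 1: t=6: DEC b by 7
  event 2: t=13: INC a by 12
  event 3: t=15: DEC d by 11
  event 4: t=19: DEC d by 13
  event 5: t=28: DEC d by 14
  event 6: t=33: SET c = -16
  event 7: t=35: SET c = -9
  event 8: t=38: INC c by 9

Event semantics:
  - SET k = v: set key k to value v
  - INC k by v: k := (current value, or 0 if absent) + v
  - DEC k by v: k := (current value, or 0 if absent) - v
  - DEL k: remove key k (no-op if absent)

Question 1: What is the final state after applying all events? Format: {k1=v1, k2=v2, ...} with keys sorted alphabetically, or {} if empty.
Answer: {a=12, b=-7, c=0, d=-38}

Derivation:
  after event 1 (t=6: DEC b by 7): {b=-7}
  after event 2 (t=13: INC a by 12): {a=12, b=-7}
  after event 3 (t=15: DEC d by 11): {a=12, b=-7, d=-11}
  after event 4 (t=19: DEC d by 13): {a=12, b=-7, d=-24}
  after event 5 (t=28: DEC d by 14): {a=12, b=-7, d=-38}
  after event 6 (t=33: SET c = -16): {a=12, b=-7, c=-16, d=-38}
  after event 7 (t=35: SET c = -9): {a=12, b=-7, c=-9, d=-38}
  after event 8 (t=38: INC c by 9): {a=12, b=-7, c=0, d=-38}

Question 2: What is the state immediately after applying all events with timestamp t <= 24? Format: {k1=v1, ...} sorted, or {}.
Answer: {a=12, b=-7, d=-24}

Derivation:
Apply events with t <= 24 (4 events):
  after event 1 (t=6: DEC b by 7): {b=-7}
  after event 2 (t=13: INC a by 12): {a=12, b=-7}
  after event 3 (t=15: DEC d by 11): {a=12, b=-7, d=-11}
  after event 4 (t=19: DEC d by 13): {a=12, b=-7, d=-24}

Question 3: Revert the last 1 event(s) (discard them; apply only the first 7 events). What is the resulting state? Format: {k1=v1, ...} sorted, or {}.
Answer: {a=12, b=-7, c=-9, d=-38}

Derivation:
Keep first 7 events (discard last 1):
  after event 1 (t=6: DEC b by 7): {b=-7}
  after event 2 (t=13: INC a by 12): {a=12, b=-7}
  after event 3 (t=15: DEC d by 11): {a=12, b=-7, d=-11}
  after event 4 (t=19: DEC d by 13): {a=12, b=-7, d=-24}
  after event 5 (t=28: DEC d by 14): {a=12, b=-7, d=-38}
  after event 6 (t=33: SET c = -16): {a=12, b=-7, c=-16, d=-38}
  after event 7 (t=35: SET c = -9): {a=12, b=-7, c=-9, d=-38}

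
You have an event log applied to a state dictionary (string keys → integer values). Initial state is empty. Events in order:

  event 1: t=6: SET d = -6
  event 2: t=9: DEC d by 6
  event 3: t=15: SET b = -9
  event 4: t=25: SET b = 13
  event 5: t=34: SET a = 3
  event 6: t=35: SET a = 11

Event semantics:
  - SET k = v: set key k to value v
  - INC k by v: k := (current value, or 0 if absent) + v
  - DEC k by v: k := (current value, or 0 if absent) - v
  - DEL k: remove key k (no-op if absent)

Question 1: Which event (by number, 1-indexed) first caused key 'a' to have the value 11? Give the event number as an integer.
Answer: 6

Derivation:
Looking for first event where a becomes 11:
  event 5: a = 3
  event 6: a 3 -> 11  <-- first match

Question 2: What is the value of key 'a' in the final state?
Answer: 11

Derivation:
Track key 'a' through all 6 events:
  event 1 (t=6: SET d = -6): a unchanged
  event 2 (t=9: DEC d by 6): a unchanged
  event 3 (t=15: SET b = -9): a unchanged
  event 4 (t=25: SET b = 13): a unchanged
  event 5 (t=34: SET a = 3): a (absent) -> 3
  event 6 (t=35: SET a = 11): a 3 -> 11
Final: a = 11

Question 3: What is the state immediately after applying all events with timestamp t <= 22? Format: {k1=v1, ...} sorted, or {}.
Apply events with t <= 22 (3 events):
  after event 1 (t=6: SET d = -6): {d=-6}
  after event 2 (t=9: DEC d by 6): {d=-12}
  after event 3 (t=15: SET b = -9): {b=-9, d=-12}

Answer: {b=-9, d=-12}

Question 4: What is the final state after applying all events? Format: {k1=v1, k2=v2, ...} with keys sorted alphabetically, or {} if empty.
Answer: {a=11, b=13, d=-12}

Derivation:
  after event 1 (t=6: SET d = -6): {d=-6}
  after event 2 (t=9: DEC d by 6): {d=-12}
  after event 3 (t=15: SET b = -9): {b=-9, d=-12}
  after event 4 (t=25: SET b = 13): {b=13, d=-12}
  after event 5 (t=34: SET a = 3): {a=3, b=13, d=-12}
  after event 6 (t=35: SET a = 11): {a=11, b=13, d=-12}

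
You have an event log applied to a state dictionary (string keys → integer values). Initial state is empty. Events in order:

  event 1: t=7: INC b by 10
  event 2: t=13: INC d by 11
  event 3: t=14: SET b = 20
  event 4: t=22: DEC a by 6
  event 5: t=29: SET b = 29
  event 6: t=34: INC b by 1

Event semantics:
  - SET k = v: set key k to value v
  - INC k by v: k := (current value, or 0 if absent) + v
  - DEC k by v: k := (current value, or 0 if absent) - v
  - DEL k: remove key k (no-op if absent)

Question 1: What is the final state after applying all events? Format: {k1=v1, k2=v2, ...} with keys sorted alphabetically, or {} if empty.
  after event 1 (t=7: INC b by 10): {b=10}
  after event 2 (t=13: INC d by 11): {b=10, d=11}
  after event 3 (t=14: SET b = 20): {b=20, d=11}
  after event 4 (t=22: DEC a by 6): {a=-6, b=20, d=11}
  after event 5 (t=29: SET b = 29): {a=-6, b=29, d=11}
  after event 6 (t=34: INC b by 1): {a=-6, b=30, d=11}

Answer: {a=-6, b=30, d=11}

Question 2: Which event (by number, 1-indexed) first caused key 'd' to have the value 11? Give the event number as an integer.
Answer: 2

Derivation:
Looking for first event where d becomes 11:
  event 2: d (absent) -> 11  <-- first match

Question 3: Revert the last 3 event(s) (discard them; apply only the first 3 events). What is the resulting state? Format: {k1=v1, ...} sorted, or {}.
Answer: {b=20, d=11}

Derivation:
Keep first 3 events (discard last 3):
  after event 1 (t=7: INC b by 10): {b=10}
  after event 2 (t=13: INC d by 11): {b=10, d=11}
  after event 3 (t=14: SET b = 20): {b=20, d=11}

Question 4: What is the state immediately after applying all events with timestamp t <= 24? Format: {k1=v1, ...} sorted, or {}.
Answer: {a=-6, b=20, d=11}

Derivation:
Apply events with t <= 24 (4 events):
  after event 1 (t=7: INC b by 10): {b=10}
  after event 2 (t=13: INC d by 11): {b=10, d=11}
  after event 3 (t=14: SET b = 20): {b=20, d=11}
  after event 4 (t=22: DEC a by 6): {a=-6, b=20, d=11}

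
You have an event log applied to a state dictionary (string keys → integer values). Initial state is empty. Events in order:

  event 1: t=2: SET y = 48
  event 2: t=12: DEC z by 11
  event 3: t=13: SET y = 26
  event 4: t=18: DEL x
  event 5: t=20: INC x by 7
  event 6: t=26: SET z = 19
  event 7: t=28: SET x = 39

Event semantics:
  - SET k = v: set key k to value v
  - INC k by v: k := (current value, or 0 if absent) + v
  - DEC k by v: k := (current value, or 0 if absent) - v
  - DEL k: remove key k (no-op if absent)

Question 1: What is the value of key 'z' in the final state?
Track key 'z' through all 7 events:
  event 1 (t=2: SET y = 48): z unchanged
  event 2 (t=12: DEC z by 11): z (absent) -> -11
  event 3 (t=13: SET y = 26): z unchanged
  event 4 (t=18: DEL x): z unchanged
  event 5 (t=20: INC x by 7): z unchanged
  event 6 (t=26: SET z = 19): z -11 -> 19
  event 7 (t=28: SET x = 39): z unchanged
Final: z = 19

Answer: 19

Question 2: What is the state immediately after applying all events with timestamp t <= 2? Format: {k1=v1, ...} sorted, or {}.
Apply events with t <= 2 (1 events):
  after event 1 (t=2: SET y = 48): {y=48}

Answer: {y=48}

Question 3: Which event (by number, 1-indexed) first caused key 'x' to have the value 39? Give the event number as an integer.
Answer: 7

Derivation:
Looking for first event where x becomes 39:
  event 5: x = 7
  event 6: x = 7
  event 7: x 7 -> 39  <-- first match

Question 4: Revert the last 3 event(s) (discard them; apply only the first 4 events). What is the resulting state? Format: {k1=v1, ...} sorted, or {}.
Answer: {y=26, z=-11}

Derivation:
Keep first 4 events (discard last 3):
  after event 1 (t=2: SET y = 48): {y=48}
  after event 2 (t=12: DEC z by 11): {y=48, z=-11}
  after event 3 (t=13: SET y = 26): {y=26, z=-11}
  after event 4 (t=18: DEL x): {y=26, z=-11}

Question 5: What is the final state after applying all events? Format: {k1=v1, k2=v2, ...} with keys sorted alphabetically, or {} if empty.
  after event 1 (t=2: SET y = 48): {y=48}
  after event 2 (t=12: DEC z by 11): {y=48, z=-11}
  after event 3 (t=13: SET y = 26): {y=26, z=-11}
  after event 4 (t=18: DEL x): {y=26, z=-11}
  after event 5 (t=20: INC x by 7): {x=7, y=26, z=-11}
  after event 6 (t=26: SET z = 19): {x=7, y=26, z=19}
  after event 7 (t=28: SET x = 39): {x=39, y=26, z=19}

Answer: {x=39, y=26, z=19}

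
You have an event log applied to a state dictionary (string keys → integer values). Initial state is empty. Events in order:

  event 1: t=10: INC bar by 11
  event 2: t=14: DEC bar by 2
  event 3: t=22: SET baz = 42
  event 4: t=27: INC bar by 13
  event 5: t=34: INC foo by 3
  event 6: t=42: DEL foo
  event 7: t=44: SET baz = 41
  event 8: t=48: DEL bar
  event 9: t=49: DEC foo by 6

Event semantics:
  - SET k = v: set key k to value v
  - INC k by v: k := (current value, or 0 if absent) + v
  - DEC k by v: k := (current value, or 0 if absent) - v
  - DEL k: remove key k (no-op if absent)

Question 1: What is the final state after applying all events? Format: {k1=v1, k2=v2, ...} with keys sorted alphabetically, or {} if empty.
Answer: {baz=41, foo=-6}

Derivation:
  after event 1 (t=10: INC bar by 11): {bar=11}
  after event 2 (t=14: DEC bar by 2): {bar=9}
  after event 3 (t=22: SET baz = 42): {bar=9, baz=42}
  after event 4 (t=27: INC bar by 13): {bar=22, baz=42}
  after event 5 (t=34: INC foo by 3): {bar=22, baz=42, foo=3}
  after event 6 (t=42: DEL foo): {bar=22, baz=42}
  after event 7 (t=44: SET baz = 41): {bar=22, baz=41}
  after event 8 (t=48: DEL bar): {baz=41}
  after event 9 (t=49: DEC foo by 6): {baz=41, foo=-6}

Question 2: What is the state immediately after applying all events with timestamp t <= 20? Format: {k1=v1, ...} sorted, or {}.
Answer: {bar=9}

Derivation:
Apply events with t <= 20 (2 events):
  after event 1 (t=10: INC bar by 11): {bar=11}
  after event 2 (t=14: DEC bar by 2): {bar=9}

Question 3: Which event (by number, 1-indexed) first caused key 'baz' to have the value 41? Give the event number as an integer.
Looking for first event where baz becomes 41:
  event 3: baz = 42
  event 4: baz = 42
  event 5: baz = 42
  event 6: baz = 42
  event 7: baz 42 -> 41  <-- first match

Answer: 7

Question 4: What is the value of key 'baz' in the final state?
Answer: 41

Derivation:
Track key 'baz' through all 9 events:
  event 1 (t=10: INC bar by 11): baz unchanged
  event 2 (t=14: DEC bar by 2): baz unchanged
  event 3 (t=22: SET baz = 42): baz (absent) -> 42
  event 4 (t=27: INC bar by 13): baz unchanged
  event 5 (t=34: INC foo by 3): baz unchanged
  event 6 (t=42: DEL foo): baz unchanged
  event 7 (t=44: SET baz = 41): baz 42 -> 41
  event 8 (t=48: DEL bar): baz unchanged
  event 9 (t=49: DEC foo by 6): baz unchanged
Final: baz = 41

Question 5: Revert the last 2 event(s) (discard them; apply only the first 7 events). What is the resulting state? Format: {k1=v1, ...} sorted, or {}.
Answer: {bar=22, baz=41}

Derivation:
Keep first 7 events (discard last 2):
  after event 1 (t=10: INC bar by 11): {bar=11}
  after event 2 (t=14: DEC bar by 2): {bar=9}
  after event 3 (t=22: SET baz = 42): {bar=9, baz=42}
  after event 4 (t=27: INC bar by 13): {bar=22, baz=42}
  after event 5 (t=34: INC foo by 3): {bar=22, baz=42, foo=3}
  after event 6 (t=42: DEL foo): {bar=22, baz=42}
  after event 7 (t=44: SET baz = 41): {bar=22, baz=41}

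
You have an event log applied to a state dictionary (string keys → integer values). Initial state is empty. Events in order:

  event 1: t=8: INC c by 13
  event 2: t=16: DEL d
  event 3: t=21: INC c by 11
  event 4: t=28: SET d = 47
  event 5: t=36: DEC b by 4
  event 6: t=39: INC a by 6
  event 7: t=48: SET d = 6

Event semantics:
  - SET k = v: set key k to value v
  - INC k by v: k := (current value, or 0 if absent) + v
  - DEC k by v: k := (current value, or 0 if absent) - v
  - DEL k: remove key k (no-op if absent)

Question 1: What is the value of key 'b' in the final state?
Answer: -4

Derivation:
Track key 'b' through all 7 events:
  event 1 (t=8: INC c by 13): b unchanged
  event 2 (t=16: DEL d): b unchanged
  event 3 (t=21: INC c by 11): b unchanged
  event 4 (t=28: SET d = 47): b unchanged
  event 5 (t=36: DEC b by 4): b (absent) -> -4
  event 6 (t=39: INC a by 6): b unchanged
  event 7 (t=48: SET d = 6): b unchanged
Final: b = -4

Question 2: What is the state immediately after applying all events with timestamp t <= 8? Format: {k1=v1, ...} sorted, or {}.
Answer: {c=13}

Derivation:
Apply events with t <= 8 (1 events):
  after event 1 (t=8: INC c by 13): {c=13}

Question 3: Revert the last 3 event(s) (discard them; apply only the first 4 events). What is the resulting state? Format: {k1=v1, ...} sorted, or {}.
Answer: {c=24, d=47}

Derivation:
Keep first 4 events (discard last 3):
  after event 1 (t=8: INC c by 13): {c=13}
  after event 2 (t=16: DEL d): {c=13}
  after event 3 (t=21: INC c by 11): {c=24}
  after event 4 (t=28: SET d = 47): {c=24, d=47}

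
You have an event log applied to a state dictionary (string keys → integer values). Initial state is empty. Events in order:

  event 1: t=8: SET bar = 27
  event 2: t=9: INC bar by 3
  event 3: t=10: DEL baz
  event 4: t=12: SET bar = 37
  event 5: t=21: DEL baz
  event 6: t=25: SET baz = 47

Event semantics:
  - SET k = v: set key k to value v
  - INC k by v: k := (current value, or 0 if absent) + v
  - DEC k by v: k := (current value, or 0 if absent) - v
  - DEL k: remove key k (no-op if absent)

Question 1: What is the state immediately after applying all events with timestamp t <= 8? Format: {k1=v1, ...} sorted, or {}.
Answer: {bar=27}

Derivation:
Apply events with t <= 8 (1 events):
  after event 1 (t=8: SET bar = 27): {bar=27}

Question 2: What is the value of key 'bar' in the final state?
Track key 'bar' through all 6 events:
  event 1 (t=8: SET bar = 27): bar (absent) -> 27
  event 2 (t=9: INC bar by 3): bar 27 -> 30
  event 3 (t=10: DEL baz): bar unchanged
  event 4 (t=12: SET bar = 37): bar 30 -> 37
  event 5 (t=21: DEL baz): bar unchanged
  event 6 (t=25: SET baz = 47): bar unchanged
Final: bar = 37

Answer: 37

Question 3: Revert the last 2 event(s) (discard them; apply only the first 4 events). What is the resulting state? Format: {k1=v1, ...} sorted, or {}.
Keep first 4 events (discard last 2):
  after event 1 (t=8: SET bar = 27): {bar=27}
  after event 2 (t=9: INC bar by 3): {bar=30}
  after event 3 (t=10: DEL baz): {bar=30}
  after event 4 (t=12: SET bar = 37): {bar=37}

Answer: {bar=37}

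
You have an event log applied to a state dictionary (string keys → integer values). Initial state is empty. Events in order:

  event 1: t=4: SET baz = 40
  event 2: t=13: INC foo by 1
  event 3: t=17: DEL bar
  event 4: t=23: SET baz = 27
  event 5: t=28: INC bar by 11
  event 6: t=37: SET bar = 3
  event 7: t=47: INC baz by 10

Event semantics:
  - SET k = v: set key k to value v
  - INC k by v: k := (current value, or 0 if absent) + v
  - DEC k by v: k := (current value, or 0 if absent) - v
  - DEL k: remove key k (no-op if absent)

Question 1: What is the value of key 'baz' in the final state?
Track key 'baz' through all 7 events:
  event 1 (t=4: SET baz = 40): baz (absent) -> 40
  event 2 (t=13: INC foo by 1): baz unchanged
  event 3 (t=17: DEL bar): baz unchanged
  event 4 (t=23: SET baz = 27): baz 40 -> 27
  event 5 (t=28: INC bar by 11): baz unchanged
  event 6 (t=37: SET bar = 3): baz unchanged
  event 7 (t=47: INC baz by 10): baz 27 -> 37
Final: baz = 37

Answer: 37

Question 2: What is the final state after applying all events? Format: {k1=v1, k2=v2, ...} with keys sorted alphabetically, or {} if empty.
  after event 1 (t=4: SET baz = 40): {baz=40}
  after event 2 (t=13: INC foo by 1): {baz=40, foo=1}
  after event 3 (t=17: DEL bar): {baz=40, foo=1}
  after event 4 (t=23: SET baz = 27): {baz=27, foo=1}
  after event 5 (t=28: INC bar by 11): {bar=11, baz=27, foo=1}
  after event 6 (t=37: SET bar = 3): {bar=3, baz=27, foo=1}
  after event 7 (t=47: INC baz by 10): {bar=3, baz=37, foo=1}

Answer: {bar=3, baz=37, foo=1}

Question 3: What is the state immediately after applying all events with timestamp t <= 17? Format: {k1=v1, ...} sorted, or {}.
Apply events with t <= 17 (3 events):
  after event 1 (t=4: SET baz = 40): {baz=40}
  after event 2 (t=13: INC foo by 1): {baz=40, foo=1}
  after event 3 (t=17: DEL bar): {baz=40, foo=1}

Answer: {baz=40, foo=1}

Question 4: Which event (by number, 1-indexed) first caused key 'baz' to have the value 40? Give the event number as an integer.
Looking for first event where baz becomes 40:
  event 1: baz (absent) -> 40  <-- first match

Answer: 1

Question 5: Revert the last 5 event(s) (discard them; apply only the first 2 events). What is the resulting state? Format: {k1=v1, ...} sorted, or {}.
Keep first 2 events (discard last 5):
  after event 1 (t=4: SET baz = 40): {baz=40}
  after event 2 (t=13: INC foo by 1): {baz=40, foo=1}

Answer: {baz=40, foo=1}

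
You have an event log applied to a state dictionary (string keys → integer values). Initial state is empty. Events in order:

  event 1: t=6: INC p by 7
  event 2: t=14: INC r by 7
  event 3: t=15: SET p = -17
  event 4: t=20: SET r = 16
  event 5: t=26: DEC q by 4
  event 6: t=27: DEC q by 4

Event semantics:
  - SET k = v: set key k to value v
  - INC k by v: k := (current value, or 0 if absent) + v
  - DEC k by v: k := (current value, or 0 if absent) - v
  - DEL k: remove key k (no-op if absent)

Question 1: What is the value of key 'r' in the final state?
Answer: 16

Derivation:
Track key 'r' through all 6 events:
  event 1 (t=6: INC p by 7): r unchanged
  event 2 (t=14: INC r by 7): r (absent) -> 7
  event 3 (t=15: SET p = -17): r unchanged
  event 4 (t=20: SET r = 16): r 7 -> 16
  event 5 (t=26: DEC q by 4): r unchanged
  event 6 (t=27: DEC q by 4): r unchanged
Final: r = 16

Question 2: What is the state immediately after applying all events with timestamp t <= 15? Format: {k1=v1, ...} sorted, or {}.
Apply events with t <= 15 (3 events):
  after event 1 (t=6: INC p by 7): {p=7}
  after event 2 (t=14: INC r by 7): {p=7, r=7}
  after event 3 (t=15: SET p = -17): {p=-17, r=7}

Answer: {p=-17, r=7}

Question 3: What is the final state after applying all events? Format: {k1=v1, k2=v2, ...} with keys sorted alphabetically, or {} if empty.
  after event 1 (t=6: INC p by 7): {p=7}
  after event 2 (t=14: INC r by 7): {p=7, r=7}
  after event 3 (t=15: SET p = -17): {p=-17, r=7}
  after event 4 (t=20: SET r = 16): {p=-17, r=16}
  after event 5 (t=26: DEC q by 4): {p=-17, q=-4, r=16}
  after event 6 (t=27: DEC q by 4): {p=-17, q=-8, r=16}

Answer: {p=-17, q=-8, r=16}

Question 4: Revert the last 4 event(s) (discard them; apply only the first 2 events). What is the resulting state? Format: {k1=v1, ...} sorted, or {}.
Answer: {p=7, r=7}

Derivation:
Keep first 2 events (discard last 4):
  after event 1 (t=6: INC p by 7): {p=7}
  after event 2 (t=14: INC r by 7): {p=7, r=7}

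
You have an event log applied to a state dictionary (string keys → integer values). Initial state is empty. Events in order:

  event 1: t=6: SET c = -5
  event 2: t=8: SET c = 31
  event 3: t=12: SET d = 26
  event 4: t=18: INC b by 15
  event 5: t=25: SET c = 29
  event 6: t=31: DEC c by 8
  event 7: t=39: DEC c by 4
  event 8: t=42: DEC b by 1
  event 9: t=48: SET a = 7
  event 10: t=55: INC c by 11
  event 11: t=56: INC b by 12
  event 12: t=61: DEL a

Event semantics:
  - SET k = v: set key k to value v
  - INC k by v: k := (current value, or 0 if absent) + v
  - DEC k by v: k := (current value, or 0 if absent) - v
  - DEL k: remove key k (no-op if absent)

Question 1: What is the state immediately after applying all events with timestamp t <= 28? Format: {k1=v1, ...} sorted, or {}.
Apply events with t <= 28 (5 events):
  after event 1 (t=6: SET c = -5): {c=-5}
  after event 2 (t=8: SET c = 31): {c=31}
  after event 3 (t=12: SET d = 26): {c=31, d=26}
  after event 4 (t=18: INC b by 15): {b=15, c=31, d=26}
  after event 5 (t=25: SET c = 29): {b=15, c=29, d=26}

Answer: {b=15, c=29, d=26}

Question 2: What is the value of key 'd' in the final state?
Answer: 26

Derivation:
Track key 'd' through all 12 events:
  event 1 (t=6: SET c = -5): d unchanged
  event 2 (t=8: SET c = 31): d unchanged
  event 3 (t=12: SET d = 26): d (absent) -> 26
  event 4 (t=18: INC b by 15): d unchanged
  event 5 (t=25: SET c = 29): d unchanged
  event 6 (t=31: DEC c by 8): d unchanged
  event 7 (t=39: DEC c by 4): d unchanged
  event 8 (t=42: DEC b by 1): d unchanged
  event 9 (t=48: SET a = 7): d unchanged
  event 10 (t=55: INC c by 11): d unchanged
  event 11 (t=56: INC b by 12): d unchanged
  event 12 (t=61: DEL a): d unchanged
Final: d = 26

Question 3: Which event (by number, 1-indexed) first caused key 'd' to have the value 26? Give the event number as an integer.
Answer: 3

Derivation:
Looking for first event where d becomes 26:
  event 3: d (absent) -> 26  <-- first match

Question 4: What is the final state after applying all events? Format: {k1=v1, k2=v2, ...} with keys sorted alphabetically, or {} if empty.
  after event 1 (t=6: SET c = -5): {c=-5}
  after event 2 (t=8: SET c = 31): {c=31}
  after event 3 (t=12: SET d = 26): {c=31, d=26}
  after event 4 (t=18: INC b by 15): {b=15, c=31, d=26}
  after event 5 (t=25: SET c = 29): {b=15, c=29, d=26}
  after event 6 (t=31: DEC c by 8): {b=15, c=21, d=26}
  after event 7 (t=39: DEC c by 4): {b=15, c=17, d=26}
  after event 8 (t=42: DEC b by 1): {b=14, c=17, d=26}
  after event 9 (t=48: SET a = 7): {a=7, b=14, c=17, d=26}
  after event 10 (t=55: INC c by 11): {a=7, b=14, c=28, d=26}
  after event 11 (t=56: INC b by 12): {a=7, b=26, c=28, d=26}
  after event 12 (t=61: DEL a): {b=26, c=28, d=26}

Answer: {b=26, c=28, d=26}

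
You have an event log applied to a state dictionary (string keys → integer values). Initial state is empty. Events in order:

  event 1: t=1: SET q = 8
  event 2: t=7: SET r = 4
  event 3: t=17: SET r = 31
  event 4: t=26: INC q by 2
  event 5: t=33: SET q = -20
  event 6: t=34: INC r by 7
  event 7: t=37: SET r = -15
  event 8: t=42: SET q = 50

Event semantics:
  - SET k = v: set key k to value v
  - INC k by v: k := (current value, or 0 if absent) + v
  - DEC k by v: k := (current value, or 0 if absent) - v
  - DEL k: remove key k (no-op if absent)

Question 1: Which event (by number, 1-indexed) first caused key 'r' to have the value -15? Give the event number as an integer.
Looking for first event where r becomes -15:
  event 2: r = 4
  event 3: r = 31
  event 4: r = 31
  event 5: r = 31
  event 6: r = 38
  event 7: r 38 -> -15  <-- first match

Answer: 7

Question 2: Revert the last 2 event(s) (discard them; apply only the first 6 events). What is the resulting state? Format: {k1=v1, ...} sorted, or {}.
Answer: {q=-20, r=38}

Derivation:
Keep first 6 events (discard last 2):
  after event 1 (t=1: SET q = 8): {q=8}
  after event 2 (t=7: SET r = 4): {q=8, r=4}
  after event 3 (t=17: SET r = 31): {q=8, r=31}
  after event 4 (t=26: INC q by 2): {q=10, r=31}
  after event 5 (t=33: SET q = -20): {q=-20, r=31}
  after event 6 (t=34: INC r by 7): {q=-20, r=38}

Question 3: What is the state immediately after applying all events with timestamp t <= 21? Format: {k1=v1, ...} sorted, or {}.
Answer: {q=8, r=31}

Derivation:
Apply events with t <= 21 (3 events):
  after event 1 (t=1: SET q = 8): {q=8}
  after event 2 (t=7: SET r = 4): {q=8, r=4}
  after event 3 (t=17: SET r = 31): {q=8, r=31}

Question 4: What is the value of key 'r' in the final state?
Track key 'r' through all 8 events:
  event 1 (t=1: SET q = 8): r unchanged
  event 2 (t=7: SET r = 4): r (absent) -> 4
  event 3 (t=17: SET r = 31): r 4 -> 31
  event 4 (t=26: INC q by 2): r unchanged
  event 5 (t=33: SET q = -20): r unchanged
  event 6 (t=34: INC r by 7): r 31 -> 38
  event 7 (t=37: SET r = -15): r 38 -> -15
  event 8 (t=42: SET q = 50): r unchanged
Final: r = -15

Answer: -15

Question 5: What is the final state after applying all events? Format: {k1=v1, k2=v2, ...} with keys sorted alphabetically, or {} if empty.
  after event 1 (t=1: SET q = 8): {q=8}
  after event 2 (t=7: SET r = 4): {q=8, r=4}
  after event 3 (t=17: SET r = 31): {q=8, r=31}
  after event 4 (t=26: INC q by 2): {q=10, r=31}
  after event 5 (t=33: SET q = -20): {q=-20, r=31}
  after event 6 (t=34: INC r by 7): {q=-20, r=38}
  after event 7 (t=37: SET r = -15): {q=-20, r=-15}
  after event 8 (t=42: SET q = 50): {q=50, r=-15}

Answer: {q=50, r=-15}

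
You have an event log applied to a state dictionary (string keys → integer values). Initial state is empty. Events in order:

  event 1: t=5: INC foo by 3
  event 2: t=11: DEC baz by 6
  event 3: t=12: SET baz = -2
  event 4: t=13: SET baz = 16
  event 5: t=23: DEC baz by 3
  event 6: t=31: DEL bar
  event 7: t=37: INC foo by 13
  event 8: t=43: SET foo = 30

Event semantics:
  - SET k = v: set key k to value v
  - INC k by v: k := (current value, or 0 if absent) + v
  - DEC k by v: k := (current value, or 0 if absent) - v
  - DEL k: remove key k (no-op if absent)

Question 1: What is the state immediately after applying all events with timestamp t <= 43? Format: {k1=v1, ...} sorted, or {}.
Answer: {baz=13, foo=30}

Derivation:
Apply events with t <= 43 (8 events):
  after event 1 (t=5: INC foo by 3): {foo=3}
  after event 2 (t=11: DEC baz by 6): {baz=-6, foo=3}
  after event 3 (t=12: SET baz = -2): {baz=-2, foo=3}
  after event 4 (t=13: SET baz = 16): {baz=16, foo=3}
  after event 5 (t=23: DEC baz by 3): {baz=13, foo=3}
  after event 6 (t=31: DEL bar): {baz=13, foo=3}
  after event 7 (t=37: INC foo by 13): {baz=13, foo=16}
  after event 8 (t=43: SET foo = 30): {baz=13, foo=30}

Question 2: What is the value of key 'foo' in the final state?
Track key 'foo' through all 8 events:
  event 1 (t=5: INC foo by 3): foo (absent) -> 3
  event 2 (t=11: DEC baz by 6): foo unchanged
  event 3 (t=12: SET baz = -2): foo unchanged
  event 4 (t=13: SET baz = 16): foo unchanged
  event 5 (t=23: DEC baz by 3): foo unchanged
  event 6 (t=31: DEL bar): foo unchanged
  event 7 (t=37: INC foo by 13): foo 3 -> 16
  event 8 (t=43: SET foo = 30): foo 16 -> 30
Final: foo = 30

Answer: 30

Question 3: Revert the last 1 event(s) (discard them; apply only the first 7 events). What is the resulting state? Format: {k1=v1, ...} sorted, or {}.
Keep first 7 events (discard last 1):
  after event 1 (t=5: INC foo by 3): {foo=3}
  after event 2 (t=11: DEC baz by 6): {baz=-6, foo=3}
  after event 3 (t=12: SET baz = -2): {baz=-2, foo=3}
  after event 4 (t=13: SET baz = 16): {baz=16, foo=3}
  after event 5 (t=23: DEC baz by 3): {baz=13, foo=3}
  after event 6 (t=31: DEL bar): {baz=13, foo=3}
  after event 7 (t=37: INC foo by 13): {baz=13, foo=16}

Answer: {baz=13, foo=16}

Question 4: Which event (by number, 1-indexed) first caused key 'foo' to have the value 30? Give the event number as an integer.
Answer: 8

Derivation:
Looking for first event where foo becomes 30:
  event 1: foo = 3
  event 2: foo = 3
  event 3: foo = 3
  event 4: foo = 3
  event 5: foo = 3
  event 6: foo = 3
  event 7: foo = 16
  event 8: foo 16 -> 30  <-- first match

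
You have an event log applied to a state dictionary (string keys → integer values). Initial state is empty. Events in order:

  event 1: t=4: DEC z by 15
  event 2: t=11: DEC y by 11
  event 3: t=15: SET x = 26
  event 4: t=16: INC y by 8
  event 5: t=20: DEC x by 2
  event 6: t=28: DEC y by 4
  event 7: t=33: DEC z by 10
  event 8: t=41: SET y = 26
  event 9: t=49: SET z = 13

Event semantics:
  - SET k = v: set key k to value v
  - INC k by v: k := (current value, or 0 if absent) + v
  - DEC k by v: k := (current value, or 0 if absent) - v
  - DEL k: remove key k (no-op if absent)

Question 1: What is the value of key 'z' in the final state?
Track key 'z' through all 9 events:
  event 1 (t=4: DEC z by 15): z (absent) -> -15
  event 2 (t=11: DEC y by 11): z unchanged
  event 3 (t=15: SET x = 26): z unchanged
  event 4 (t=16: INC y by 8): z unchanged
  event 5 (t=20: DEC x by 2): z unchanged
  event 6 (t=28: DEC y by 4): z unchanged
  event 7 (t=33: DEC z by 10): z -15 -> -25
  event 8 (t=41: SET y = 26): z unchanged
  event 9 (t=49: SET z = 13): z -25 -> 13
Final: z = 13

Answer: 13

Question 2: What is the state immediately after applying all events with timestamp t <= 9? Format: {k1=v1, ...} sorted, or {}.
Answer: {z=-15}

Derivation:
Apply events with t <= 9 (1 events):
  after event 1 (t=4: DEC z by 15): {z=-15}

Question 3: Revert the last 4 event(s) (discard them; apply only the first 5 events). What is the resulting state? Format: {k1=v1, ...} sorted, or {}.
Keep first 5 events (discard last 4):
  after event 1 (t=4: DEC z by 15): {z=-15}
  after event 2 (t=11: DEC y by 11): {y=-11, z=-15}
  after event 3 (t=15: SET x = 26): {x=26, y=-11, z=-15}
  after event 4 (t=16: INC y by 8): {x=26, y=-3, z=-15}
  after event 5 (t=20: DEC x by 2): {x=24, y=-3, z=-15}

Answer: {x=24, y=-3, z=-15}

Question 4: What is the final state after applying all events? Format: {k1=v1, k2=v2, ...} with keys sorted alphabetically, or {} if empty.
  after event 1 (t=4: DEC z by 15): {z=-15}
  after event 2 (t=11: DEC y by 11): {y=-11, z=-15}
  after event 3 (t=15: SET x = 26): {x=26, y=-11, z=-15}
  after event 4 (t=16: INC y by 8): {x=26, y=-3, z=-15}
  after event 5 (t=20: DEC x by 2): {x=24, y=-3, z=-15}
  after event 6 (t=28: DEC y by 4): {x=24, y=-7, z=-15}
  after event 7 (t=33: DEC z by 10): {x=24, y=-7, z=-25}
  after event 8 (t=41: SET y = 26): {x=24, y=26, z=-25}
  after event 9 (t=49: SET z = 13): {x=24, y=26, z=13}

Answer: {x=24, y=26, z=13}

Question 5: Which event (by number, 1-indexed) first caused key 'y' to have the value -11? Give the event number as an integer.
Answer: 2

Derivation:
Looking for first event where y becomes -11:
  event 2: y (absent) -> -11  <-- first match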